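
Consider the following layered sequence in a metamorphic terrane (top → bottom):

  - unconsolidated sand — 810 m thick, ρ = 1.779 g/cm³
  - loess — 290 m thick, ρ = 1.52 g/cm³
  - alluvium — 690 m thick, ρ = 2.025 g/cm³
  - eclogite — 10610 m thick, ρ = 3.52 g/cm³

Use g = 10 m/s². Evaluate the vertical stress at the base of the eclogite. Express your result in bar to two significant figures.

4100 bar

unconsolidated sand: 1779 kg/m³ × 10 m/s² × 810 m = 1.441×10^7 Pa = 144.1 bar
loess: 1520 kg/m³ × 10 m/s² × 290 m = 4.408×10^6 Pa = 44.08 bar
alluvium: 2025 kg/m³ × 10 m/s² × 690 m = 1.397×10^7 Pa = 139.7 bar
eclogite: 3520 kg/m³ × 10 m/s² × 10610 m = 3.735×10^8 Pa = 3735 bar
Total = 144.1 + 44.08 + 139.7 + 3735 = 4062.6 bar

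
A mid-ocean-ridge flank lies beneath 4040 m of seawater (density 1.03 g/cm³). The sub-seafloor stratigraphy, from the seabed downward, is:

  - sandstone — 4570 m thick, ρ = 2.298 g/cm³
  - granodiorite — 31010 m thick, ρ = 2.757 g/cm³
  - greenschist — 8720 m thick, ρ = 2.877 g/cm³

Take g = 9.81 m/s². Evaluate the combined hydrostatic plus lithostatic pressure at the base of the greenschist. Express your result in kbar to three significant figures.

12.3 kbar

seawater: 1030 kg/m³ × 9.81 m/s² × 4040 m = 4.082×10^7 Pa = 0.4082 kbar
sandstone: 2298 kg/m³ × 9.81 m/s² × 4570 m = 1.030×10^8 Pa = 1.030 kbar
granodiorite: 2757 kg/m³ × 9.81 m/s² × 31010 m = 8.387×10^8 Pa = 8.387 kbar
greenschist: 2877 kg/m³ × 9.81 m/s² × 8720 m = 2.461×10^8 Pa = 2.461 kbar
Total = 0.4082 + 1.030 + 8.387 + 2.461 = 12.287 kbar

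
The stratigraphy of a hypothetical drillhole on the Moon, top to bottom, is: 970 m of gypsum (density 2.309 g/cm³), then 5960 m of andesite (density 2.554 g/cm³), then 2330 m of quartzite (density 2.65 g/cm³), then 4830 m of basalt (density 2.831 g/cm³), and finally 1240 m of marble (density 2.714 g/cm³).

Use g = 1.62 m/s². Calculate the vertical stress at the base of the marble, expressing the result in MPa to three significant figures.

65.9 MPa

gypsum: 2309 kg/m³ × 1.62 m/s² × 970 m = 3.628×10^6 Pa = 3.628 MPa
andesite: 2554 kg/m³ × 1.62 m/s² × 5960 m = 2.466×10^7 Pa = 24.66 MPa
quartzite: 2650 kg/m³ × 1.62 m/s² × 2330 m = 1.000×10^7 Pa = 10.00 MPa
basalt: 2831 kg/m³ × 1.62 m/s² × 4830 m = 2.215×10^7 Pa = 22.15 MPa
marble: 2714 kg/m³ × 1.62 m/s² × 1240 m = 5.452×10^6 Pa = 5.452 MPa
Total = 3.628 + 24.66 + 10.00 + 22.15 + 5.452 = 65.894 MPa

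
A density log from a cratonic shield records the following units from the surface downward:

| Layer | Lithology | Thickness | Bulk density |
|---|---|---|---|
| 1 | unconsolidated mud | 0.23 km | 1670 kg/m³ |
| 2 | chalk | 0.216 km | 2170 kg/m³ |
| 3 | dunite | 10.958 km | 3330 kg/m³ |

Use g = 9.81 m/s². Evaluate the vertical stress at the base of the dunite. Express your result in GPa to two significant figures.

0.37 GPa

unconsolidated mud: 1670 kg/m³ × 9.81 m/s² × 230 m = 3.768×10^6 Pa = 3.768×10^-3 GPa
chalk: 2170 kg/m³ × 9.81 m/s² × 216 m = 4.598×10^6 Pa = 4.598×10^-3 GPa
dunite: 3330 kg/m³ × 9.81 m/s² × 10958 m = 3.580×10^8 Pa = 0.3580 GPa
Total = 3.768×10^-3 + 4.598×10^-3 + 0.3580 = 0.36633 GPa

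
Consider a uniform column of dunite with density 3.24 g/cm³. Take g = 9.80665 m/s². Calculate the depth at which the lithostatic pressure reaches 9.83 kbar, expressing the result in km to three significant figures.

h = P/(ρg) = 9.83 kbar / (3240 kg/m³ × 9.80665 m/s²) = 9.830×10^8 Pa / 31774 Pa/m = 30938 m
= 30.938 km

30.9 km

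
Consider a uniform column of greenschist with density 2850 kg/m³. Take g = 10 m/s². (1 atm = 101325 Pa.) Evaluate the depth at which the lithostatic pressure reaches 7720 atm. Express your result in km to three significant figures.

h = P/(ρg) = 7720 atm / (2850 kg/m³ × 10 m/s²) = 7.822×10^8 Pa / 28500 Pa/m = 27447 m
= 27.447 km

27.4 km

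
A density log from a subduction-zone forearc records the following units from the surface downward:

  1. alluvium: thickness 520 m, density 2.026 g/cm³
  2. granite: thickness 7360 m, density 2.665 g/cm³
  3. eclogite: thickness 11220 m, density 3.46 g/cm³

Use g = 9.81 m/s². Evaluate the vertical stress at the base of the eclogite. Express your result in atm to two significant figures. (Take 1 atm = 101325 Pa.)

5800 atm

alluvium: 2026 kg/m³ × 9.81 m/s² × 520 m = 1.034×10^7 Pa = 102.0 atm
granite: 2665 kg/m³ × 9.81 m/s² × 7360 m = 1.924×10^8 Pa = 1899 atm
eclogite: 3460 kg/m³ × 9.81 m/s² × 11220 m = 3.808×10^8 Pa = 3759 atm
Total = 102.0 + 1899 + 3759 = 5759.6 atm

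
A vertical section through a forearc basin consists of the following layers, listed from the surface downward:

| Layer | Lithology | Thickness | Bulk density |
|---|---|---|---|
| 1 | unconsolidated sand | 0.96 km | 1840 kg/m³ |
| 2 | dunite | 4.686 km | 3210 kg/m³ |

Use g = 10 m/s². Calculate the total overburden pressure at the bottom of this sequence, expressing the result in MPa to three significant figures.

168 MPa

unconsolidated sand: 1840 kg/m³ × 10 m/s² × 960 m = 1.766×10^7 Pa = 17.66 MPa
dunite: 3210 kg/m³ × 10 m/s² × 4686 m = 1.504×10^8 Pa = 150.4 MPa
Total = 17.66 + 150.4 = 168.08 MPa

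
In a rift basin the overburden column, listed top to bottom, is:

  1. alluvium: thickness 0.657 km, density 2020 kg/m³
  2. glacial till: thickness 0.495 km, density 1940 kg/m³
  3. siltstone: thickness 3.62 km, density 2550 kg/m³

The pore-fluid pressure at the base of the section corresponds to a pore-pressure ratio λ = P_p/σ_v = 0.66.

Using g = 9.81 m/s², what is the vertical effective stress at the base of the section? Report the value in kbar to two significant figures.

0.38 kbar

Overburden (lithostatic) stress σ_v:
alluvium: 2020 kg/m³ × 9.81 m/s² × 657 m = 1.302×10^7 Pa = 13.02 MPa
glacial till: 1940 kg/m³ × 9.81 m/s² × 495 m = 9.421×10^6 Pa = 9.421 MPa
siltstone: 2550 kg/m³ × 9.81 m/s² × 3620 m = 9.056×10^7 Pa = 90.56 MPa
Total = 13.02 + 9.421 + 90.56 = 113.00 MPa
Pore pressure P_p = λ·σ_v = 0.66 × 113.0 MPa = 74.58 MPa
Effective stress σ' = σ_v − P_p = 113.0 − 74.58 = 38.419 MPa = 0.38419 kbar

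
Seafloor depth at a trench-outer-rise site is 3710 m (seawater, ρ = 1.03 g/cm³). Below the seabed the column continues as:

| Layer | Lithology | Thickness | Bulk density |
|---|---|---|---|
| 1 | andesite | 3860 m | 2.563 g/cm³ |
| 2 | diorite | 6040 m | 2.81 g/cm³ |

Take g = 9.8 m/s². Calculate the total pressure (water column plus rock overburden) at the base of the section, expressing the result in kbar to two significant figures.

seawater: 1030 kg/m³ × 9.8 m/s² × 3710 m = 3.745×10^7 Pa = 0.3745 kbar
andesite: 2563 kg/m³ × 9.8 m/s² × 3860 m = 9.695×10^7 Pa = 0.9695 kbar
diorite: 2810 kg/m³ × 9.8 m/s² × 6040 m = 1.663×10^8 Pa = 1.663 kbar
Total = 0.3745 + 0.9695 + 1.663 = 3.0073 kbar

3.0 kbar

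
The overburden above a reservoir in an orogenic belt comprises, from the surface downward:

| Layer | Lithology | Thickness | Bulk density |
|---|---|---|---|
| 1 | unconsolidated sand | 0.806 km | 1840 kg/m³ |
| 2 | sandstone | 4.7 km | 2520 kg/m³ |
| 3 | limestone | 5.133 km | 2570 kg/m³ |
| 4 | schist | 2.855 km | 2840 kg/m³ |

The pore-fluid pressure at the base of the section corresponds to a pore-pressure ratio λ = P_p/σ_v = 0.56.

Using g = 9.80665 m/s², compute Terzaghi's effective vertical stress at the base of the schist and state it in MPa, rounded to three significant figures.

Overburden (lithostatic) stress σ_v:
unconsolidated sand: 1840 kg/m³ × 9.80665 m/s² × 806 m = 1.454×10^7 Pa = 14.54 MPa
sandstone: 2520 kg/m³ × 9.80665 m/s² × 4700 m = 1.161×10^8 Pa = 116.1 MPa
limestone: 2570 kg/m³ × 9.80665 m/s² × 5133 m = 1.294×10^8 Pa = 129.4 MPa
schist: 2840 kg/m³ × 9.80665 m/s² × 2855 m = 7.951×10^7 Pa = 79.51 MPa
Total = 14.54 + 116.1 + 129.4 + 79.51 = 339.58 MPa
Pore pressure P_p = λ·σ_v = 0.56 × 339.6 MPa = 190.2 MPa
Effective stress σ' = σ_v − P_p = 339.6 − 190.2 = 149.41 MPa

149 MPa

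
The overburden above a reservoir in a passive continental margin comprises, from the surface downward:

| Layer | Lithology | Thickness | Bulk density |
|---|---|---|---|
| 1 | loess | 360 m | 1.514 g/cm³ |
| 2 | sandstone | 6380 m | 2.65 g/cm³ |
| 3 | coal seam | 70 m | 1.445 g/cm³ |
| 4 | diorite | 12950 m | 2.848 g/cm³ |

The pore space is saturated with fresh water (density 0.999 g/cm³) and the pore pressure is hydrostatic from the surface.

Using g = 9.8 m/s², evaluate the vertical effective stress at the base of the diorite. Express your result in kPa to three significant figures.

340000 kPa

Overburden (lithostatic) stress σ_v:
loess: 1514 kg/m³ × 9.8 m/s² × 360 m = 5.341×10^6 Pa = 5.341 MPa
sandstone: 2650 kg/m³ × 9.8 m/s² × 6380 m = 1.657×10^8 Pa = 165.7 MPa
coal seam: 1445 kg/m³ × 9.8 m/s² × 70 m = 9.913×10^5 Pa = 0.9913 MPa
diorite: 2848 kg/m³ × 9.8 m/s² × 12950 m = 3.614×10^8 Pa = 361.4 MPa
Total = 5.341 + 165.7 + 0.9913 + 361.4 = 533.46 MPa
Pore pressure P_p = 999 kg/m³ × 9.8 m/s² × 19760 m = 1.935×10^8 Pa = 193.5 MPa
Effective stress σ' = σ_v − P_p = 533.5 − 193.5 = 340.01 MPa = 3.4001×10^5 kPa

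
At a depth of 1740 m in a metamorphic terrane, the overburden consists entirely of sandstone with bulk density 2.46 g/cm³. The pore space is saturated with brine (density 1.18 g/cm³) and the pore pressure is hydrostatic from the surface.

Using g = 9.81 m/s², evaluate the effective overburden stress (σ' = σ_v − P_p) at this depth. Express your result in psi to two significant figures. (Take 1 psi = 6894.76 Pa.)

Overburden (lithostatic) stress σ_v:
sandstone: 2460 kg/m³ × 9.81 m/s² × 1740 m = 4.199×10^7 Pa = 41.99 MPa
Pore pressure P_p = 1180 kg/m³ × 9.81 m/s² × 1740 m = 2.014×10^7 Pa = 20.14 MPa
Effective stress σ' = σ_v − P_p = 41.99 − 20.14 = 21.849 MPa = 3168.9 psi

3200 psi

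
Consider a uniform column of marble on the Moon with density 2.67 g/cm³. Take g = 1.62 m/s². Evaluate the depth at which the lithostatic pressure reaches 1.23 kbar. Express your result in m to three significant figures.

28400 m

h = P/(ρg) = 1.23 kbar / (2670 kg/m³ × 1.62 m/s²) = 1.230×10^8 Pa / 4325.4 Pa/m = 28437 m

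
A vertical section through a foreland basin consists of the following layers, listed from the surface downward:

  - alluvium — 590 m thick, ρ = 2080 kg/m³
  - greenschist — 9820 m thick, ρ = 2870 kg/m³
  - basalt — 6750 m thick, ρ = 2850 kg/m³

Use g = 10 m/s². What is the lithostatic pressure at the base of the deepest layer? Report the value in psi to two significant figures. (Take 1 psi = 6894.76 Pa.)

alluvium: 2080 kg/m³ × 10 m/s² × 590 m = 1.227×10^7 Pa = 1780 psi
greenschist: 2870 kg/m³ × 10 m/s² × 9820 m = 2.818×10^8 Pa = 40877 psi
basalt: 2850 kg/m³ × 10 m/s² × 6750 m = 1.924×10^8 Pa = 27902 psi
Total = 1780 + 40877 + 27902 = 70558 psi

71000 psi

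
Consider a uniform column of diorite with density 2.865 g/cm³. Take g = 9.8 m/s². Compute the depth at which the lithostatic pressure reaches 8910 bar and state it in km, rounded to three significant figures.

31.7 km

h = P/(ρg) = 8910 bar / (2865 kg/m³ × 9.8 m/s²) = 8.910×10^8 Pa / 28077 Pa/m = 31734 m
= 31.734 km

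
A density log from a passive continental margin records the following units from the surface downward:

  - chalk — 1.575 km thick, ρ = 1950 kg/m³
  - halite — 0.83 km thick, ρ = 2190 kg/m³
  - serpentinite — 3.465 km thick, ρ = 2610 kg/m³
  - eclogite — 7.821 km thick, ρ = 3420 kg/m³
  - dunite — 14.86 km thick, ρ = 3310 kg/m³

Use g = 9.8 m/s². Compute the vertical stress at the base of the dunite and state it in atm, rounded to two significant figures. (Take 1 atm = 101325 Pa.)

chalk: 1950 kg/m³ × 9.8 m/s² × 1575 m = 3.010×10^7 Pa = 297.0 atm
halite: 2190 kg/m³ × 9.8 m/s² × 830 m = 1.781×10^7 Pa = 175.8 atm
serpentinite: 2610 kg/m³ × 9.8 m/s² × 3465 m = 8.863×10^7 Pa = 874.7 atm
eclogite: 3420 kg/m³ × 9.8 m/s² × 7821 m = 2.621×10^8 Pa = 2587 atm
dunite: 3310 kg/m³ × 9.8 m/s² × 14860 m = 4.820×10^8 Pa = 4757 atm
Total = 297.0 + 175.8 + 874.7 + 2587 + 4757 = 8691.8 atm

8700 atm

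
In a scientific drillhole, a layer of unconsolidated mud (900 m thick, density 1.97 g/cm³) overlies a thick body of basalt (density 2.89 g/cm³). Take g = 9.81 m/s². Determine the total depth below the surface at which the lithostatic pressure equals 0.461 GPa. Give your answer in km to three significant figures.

16.5 km

Pressure at base of upper layers: 1970×9.81×900 = 1.739×10^7 Pa = 0.01739 GPa
Remaining pressure to be supplied by basalt: 4.610×10^8 − 1.739×10^7 = 4.436×10^8 Pa
Additional depth in basalt = 4.436×10^8 Pa / (2890 kg/m³ × 9.81 m/s²) = 15647 m
Total depth = 900 m + 15647 m = 16547 m
= 16.547 km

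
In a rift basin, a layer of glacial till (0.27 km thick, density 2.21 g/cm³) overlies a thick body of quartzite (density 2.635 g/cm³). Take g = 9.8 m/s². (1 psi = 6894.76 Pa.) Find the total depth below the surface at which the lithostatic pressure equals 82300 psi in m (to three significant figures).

22000 m

Pressure at base of upper layers: 2210×9.8×270 = 5.848×10^6 Pa = 848.1 psi
Remaining pressure to be supplied by quartzite: 5.674×10^8 − 5.848×10^6 = 5.616×10^8 Pa
Additional depth in quartzite = 5.616×10^8 Pa / (2635 kg/m³ × 9.8 m/s²) = 21748 m
Total depth = 270 m + 21748 m = 22018 m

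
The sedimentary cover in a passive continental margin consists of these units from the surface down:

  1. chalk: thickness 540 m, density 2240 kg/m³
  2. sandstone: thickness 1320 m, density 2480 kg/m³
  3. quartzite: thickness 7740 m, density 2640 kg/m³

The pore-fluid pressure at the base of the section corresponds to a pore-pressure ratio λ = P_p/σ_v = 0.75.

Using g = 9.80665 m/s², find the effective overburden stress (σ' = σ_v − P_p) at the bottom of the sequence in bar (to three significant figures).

Overburden (lithostatic) stress σ_v:
chalk: 2240 kg/m³ × 9.80665 m/s² × 540 m = 1.186×10^7 Pa = 11.86 MPa
sandstone: 2480 kg/m³ × 9.80665 m/s² × 1320 m = 3.210×10^7 Pa = 32.10 MPa
quartzite: 2640 kg/m³ × 9.80665 m/s² × 7740 m = 2.004×10^8 Pa = 200.4 MPa
Total = 11.86 + 32.10 + 200.4 = 244.35 MPa
Pore pressure P_p = λ·σ_v = 0.75 × 244.4 MPa = 183.3 MPa
Effective stress σ' = σ_v − P_p = 244.4 − 183.3 = 61.088 MPa = 610.88 bar

611 bar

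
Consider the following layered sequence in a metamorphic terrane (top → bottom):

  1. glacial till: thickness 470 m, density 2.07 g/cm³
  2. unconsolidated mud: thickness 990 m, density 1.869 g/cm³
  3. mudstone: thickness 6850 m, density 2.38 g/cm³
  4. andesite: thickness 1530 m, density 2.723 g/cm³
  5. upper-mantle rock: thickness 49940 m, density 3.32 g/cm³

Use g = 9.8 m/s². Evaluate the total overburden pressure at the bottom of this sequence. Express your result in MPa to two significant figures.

glacial till: 2070 kg/m³ × 9.8 m/s² × 470 m = 9.534×10^6 Pa = 9.534 MPa
unconsolidated mud: 1869 kg/m³ × 9.8 m/s² × 990 m = 1.813×10^7 Pa = 18.13 MPa
mudstone: 2380 kg/m³ × 9.8 m/s² × 6850 m = 1.598×10^8 Pa = 159.8 MPa
andesite: 2723 kg/m³ × 9.8 m/s² × 1530 m = 4.083×10^7 Pa = 40.83 MPa
upper-mantle rock: 3320 kg/m³ × 9.8 m/s² × 49940 m = 1.625×10^9 Pa = 1625 MPa
Total = 9.534 + 18.13 + 159.8 + 40.83 + 1625 = 1853.1 MPa

1900 MPa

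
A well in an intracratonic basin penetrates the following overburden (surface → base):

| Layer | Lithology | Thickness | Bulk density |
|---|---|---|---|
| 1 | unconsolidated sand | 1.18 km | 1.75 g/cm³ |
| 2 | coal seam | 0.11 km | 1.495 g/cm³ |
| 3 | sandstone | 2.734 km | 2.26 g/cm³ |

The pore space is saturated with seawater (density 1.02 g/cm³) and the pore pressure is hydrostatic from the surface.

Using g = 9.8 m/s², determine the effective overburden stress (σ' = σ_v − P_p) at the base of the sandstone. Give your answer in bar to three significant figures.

422 bar

Overburden (lithostatic) stress σ_v:
unconsolidated sand: 1750 kg/m³ × 9.8 m/s² × 1180 m = 2.024×10^7 Pa = 20.24 MPa
coal seam: 1495 kg/m³ × 9.8 m/s² × 110 m = 1.612×10^6 Pa = 1.612 MPa
sandstone: 2260 kg/m³ × 9.8 m/s² × 2734 m = 6.055×10^7 Pa = 60.55 MPa
Total = 20.24 + 1.612 + 60.55 = 82.401 MPa
Pore pressure P_p = 1020 kg/m³ × 9.8 m/s² × 4024 m = 4.022×10^7 Pa = 40.22 MPa
Effective stress σ' = σ_v − P_p = 82.40 − 40.22 = 42.177 MPa = 421.77 bar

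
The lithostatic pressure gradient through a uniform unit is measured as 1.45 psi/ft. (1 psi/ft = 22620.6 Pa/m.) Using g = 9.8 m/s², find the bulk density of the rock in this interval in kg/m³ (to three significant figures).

3350 kg/m³

ρ = (dP/dz)/g = 1.45 psi/ft / 9.8 m/s² = 32800 Pa/m / 9.8 m/s² = 3346.9 kg/m³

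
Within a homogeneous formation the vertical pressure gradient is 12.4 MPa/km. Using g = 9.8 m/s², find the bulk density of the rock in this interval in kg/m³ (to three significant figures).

1270 kg/m³

ρ = (dP/dz)/g = 12.4 MPa/km / 9.8 m/s² = 12400 Pa/m / 9.8 m/s² = 1265.3 kg/m³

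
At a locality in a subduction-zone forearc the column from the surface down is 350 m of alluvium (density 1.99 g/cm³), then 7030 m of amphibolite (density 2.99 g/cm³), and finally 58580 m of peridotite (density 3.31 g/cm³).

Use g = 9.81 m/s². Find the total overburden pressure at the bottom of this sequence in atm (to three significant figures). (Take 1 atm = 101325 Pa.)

alluvium: 1990 kg/m³ × 9.81 m/s² × 350 m = 6.833×10^6 Pa = 67.43 atm
amphibolite: 2990 kg/m³ × 9.81 m/s² × 7030 m = 2.062×10^8 Pa = 2035 atm
peridotite: 3310 kg/m³ × 9.81 m/s² × 58580 m = 1.902×10^9 Pa = 18773 atm
Total = 67.43 + 2035 + 18773 = 20875 atm

20900 atm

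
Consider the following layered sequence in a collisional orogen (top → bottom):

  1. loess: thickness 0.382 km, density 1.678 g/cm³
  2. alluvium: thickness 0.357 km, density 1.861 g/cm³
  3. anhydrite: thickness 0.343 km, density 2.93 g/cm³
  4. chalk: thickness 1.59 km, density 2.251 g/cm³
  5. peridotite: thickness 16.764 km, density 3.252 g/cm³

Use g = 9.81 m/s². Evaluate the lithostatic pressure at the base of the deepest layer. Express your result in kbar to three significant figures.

5.93 kbar

loess: 1678 kg/m³ × 9.81 m/s² × 382 m = 6.288×10^6 Pa = 0.06288 kbar
alluvium: 1861 kg/m³ × 9.81 m/s² × 357 m = 6.518×10^6 Pa = 0.06518 kbar
anhydrite: 2930 kg/m³ × 9.81 m/s² × 343 m = 9.859×10^6 Pa = 0.09859 kbar
chalk: 2251 kg/m³ × 9.81 m/s² × 1590 m = 3.511×10^7 Pa = 0.3511 kbar
peridotite: 3252 kg/m³ × 9.81 m/s² × 16764 m = 5.348×10^8 Pa = 5.348 kbar
Total = 0.06288 + 0.06518 + 0.09859 + 0.3511 + 5.348 = 5.9258 kbar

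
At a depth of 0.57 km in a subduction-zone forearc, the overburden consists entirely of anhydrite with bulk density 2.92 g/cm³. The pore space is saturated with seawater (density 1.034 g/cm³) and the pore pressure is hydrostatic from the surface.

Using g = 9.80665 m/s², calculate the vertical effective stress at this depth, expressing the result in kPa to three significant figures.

10500 kPa

Overburden (lithostatic) stress σ_v:
anhydrite: 2920 kg/m³ × 9.80665 m/s² × 570 m = 1.632×10^7 Pa = 16.32 MPa
Pore pressure P_p = 1034 kg/m³ × 9.80665 m/s² × 570 m = 5.780×10^6 Pa = 5.780 MPa
Effective stress σ' = σ_v − P_p = 16.32 − 5.780 = 10.542 MPa = 10542 kPa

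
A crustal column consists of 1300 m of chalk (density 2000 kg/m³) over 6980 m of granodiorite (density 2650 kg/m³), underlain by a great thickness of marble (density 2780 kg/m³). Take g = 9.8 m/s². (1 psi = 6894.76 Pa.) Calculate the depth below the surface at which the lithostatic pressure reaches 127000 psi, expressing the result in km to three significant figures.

Pressure at base of upper layers: 2000×9.8×1300 + 2650×9.8×6980 = 2.068×10^8 Pa = 29987 psi
Remaining pressure to be supplied by marble: 8.756×10^8 − 2.068×10^8 = 6.689×10^8 Pa
Additional depth in marble = 6.689×10^8 Pa / (2780 kg/m³ × 9.8 m/s²) = 24552 m
Total depth = 8280 m + 24552 m = 32832 m
= 32.832 km

32.8 km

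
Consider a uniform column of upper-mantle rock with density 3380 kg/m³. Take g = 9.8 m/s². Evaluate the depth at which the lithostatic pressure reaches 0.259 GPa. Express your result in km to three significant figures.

7.82 km

h = P/(ρg) = 0.259 GPa / (3380 kg/m³ × 9.8 m/s²) = 2.590×10^8 Pa / 33124 Pa/m = 7819.1 m
= 7.8191 km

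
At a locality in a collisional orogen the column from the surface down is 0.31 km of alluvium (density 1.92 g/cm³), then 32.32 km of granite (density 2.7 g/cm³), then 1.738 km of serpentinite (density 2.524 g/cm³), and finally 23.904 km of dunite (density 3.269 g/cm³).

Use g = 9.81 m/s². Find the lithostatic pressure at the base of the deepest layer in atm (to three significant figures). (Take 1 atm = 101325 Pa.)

16500 atm

alluvium: 1920 kg/m³ × 9.81 m/s² × 310 m = 5.839×10^6 Pa = 57.63 atm
granite: 2700 kg/m³ × 9.81 m/s² × 32320 m = 8.561×10^8 Pa = 8449 atm
serpentinite: 2524 kg/m³ × 9.81 m/s² × 1738 m = 4.303×10^7 Pa = 424.7 atm
dunite: 3269 kg/m³ × 9.81 m/s² × 23904 m = 7.666×10^8 Pa = 7566 atm
Total = 57.63 + 8449 + 424.7 + 7566 = 16496 atm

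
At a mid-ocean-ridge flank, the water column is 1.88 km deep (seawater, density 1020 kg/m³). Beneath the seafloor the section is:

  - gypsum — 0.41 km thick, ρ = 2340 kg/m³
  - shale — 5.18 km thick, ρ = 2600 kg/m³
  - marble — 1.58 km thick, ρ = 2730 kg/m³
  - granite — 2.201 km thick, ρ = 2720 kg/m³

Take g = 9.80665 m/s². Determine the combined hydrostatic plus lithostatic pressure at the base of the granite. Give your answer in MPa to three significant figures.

seawater: 1020 kg/m³ × 9.80665 m/s² × 1880 m = 1.881×10^7 Pa = 18.81 MPa
gypsum: 2340 kg/m³ × 9.80665 m/s² × 410 m = 9.409×10^6 Pa = 9.409 MPa
shale: 2600 kg/m³ × 9.80665 m/s² × 5180 m = 1.321×10^8 Pa = 132.1 MPa
marble: 2730 kg/m³ × 9.80665 m/s² × 1580 m = 4.230×10^7 Pa = 42.30 MPa
granite: 2720 kg/m³ × 9.80665 m/s² × 2201 m = 5.871×10^7 Pa = 58.71 MPa
Total = 18.81 + 9.409 + 132.1 + 42.30 + 58.71 = 261.30 MPa

261 MPa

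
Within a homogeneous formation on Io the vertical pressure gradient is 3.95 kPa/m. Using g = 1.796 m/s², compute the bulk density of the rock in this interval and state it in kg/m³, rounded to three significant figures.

2200 kg/m³

ρ = (dP/dz)/g = 3.95 kPa/m / 1.796 m/s² = 3950.0 Pa/m / 1.796 m/s² = 2199.3 kg/m³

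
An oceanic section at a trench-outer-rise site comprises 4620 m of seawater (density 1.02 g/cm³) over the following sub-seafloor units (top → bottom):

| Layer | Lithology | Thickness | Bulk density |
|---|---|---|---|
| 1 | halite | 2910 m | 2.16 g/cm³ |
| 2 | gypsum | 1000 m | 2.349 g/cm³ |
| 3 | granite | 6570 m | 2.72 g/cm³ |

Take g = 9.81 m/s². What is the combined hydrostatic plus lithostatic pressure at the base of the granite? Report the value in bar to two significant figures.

seawater: 1020 kg/m³ × 9.81 m/s² × 4620 m = 4.623×10^7 Pa = 462.3 bar
halite: 2160 kg/m³ × 9.81 m/s² × 2910 m = 6.166×10^7 Pa = 616.6 bar
gypsum: 2349 kg/m³ × 9.81 m/s² × 1000 m = 2.304×10^7 Pa = 230.4 bar
granite: 2720 kg/m³ × 9.81 m/s² × 6570 m = 1.753×10^8 Pa = 1753 bar
Total = 462.3 + 616.6 + 230.4 + 1753 = 3062.4 bar

3100 bar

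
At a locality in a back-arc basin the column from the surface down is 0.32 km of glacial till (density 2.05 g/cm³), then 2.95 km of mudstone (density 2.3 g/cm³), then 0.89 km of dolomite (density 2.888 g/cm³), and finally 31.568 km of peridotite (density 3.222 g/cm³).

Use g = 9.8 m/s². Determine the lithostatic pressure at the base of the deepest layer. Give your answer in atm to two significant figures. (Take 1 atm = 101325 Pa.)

glacial till: 2050 kg/m³ × 9.8 m/s² × 320 m = 6.429×10^6 Pa = 63.45 atm
mudstone: 2300 kg/m³ × 9.8 m/s² × 2950 m = 6.649×10^7 Pa = 656.2 atm
dolomite: 2888 kg/m³ × 9.8 m/s² × 890 m = 2.519×10^7 Pa = 248.6 atm
peridotite: 3222 kg/m³ × 9.8 m/s² × 31568 m = 9.968×10^8 Pa = 9837 atm
Total = 63.45 + 656.2 + 248.6 + 9837 = 10806 atm

11000 atm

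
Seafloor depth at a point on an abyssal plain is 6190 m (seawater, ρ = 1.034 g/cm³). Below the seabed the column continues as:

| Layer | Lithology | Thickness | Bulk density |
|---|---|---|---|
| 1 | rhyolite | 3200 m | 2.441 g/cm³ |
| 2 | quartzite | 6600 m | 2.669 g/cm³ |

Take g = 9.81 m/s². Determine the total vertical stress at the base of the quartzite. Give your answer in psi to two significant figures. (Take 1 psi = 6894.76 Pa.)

45000 psi

seawater: 1034 kg/m³ × 9.81 m/s² × 6190 m = 6.279×10^7 Pa = 9107 psi
rhyolite: 2441 kg/m³ × 9.81 m/s² × 3200 m = 7.663×10^7 Pa = 11114 psi
quartzite: 2669 kg/m³ × 9.81 m/s² × 6600 m = 1.728×10^8 Pa = 25064 psi
Total = 9107 + 11114 + 25064 = 45284 psi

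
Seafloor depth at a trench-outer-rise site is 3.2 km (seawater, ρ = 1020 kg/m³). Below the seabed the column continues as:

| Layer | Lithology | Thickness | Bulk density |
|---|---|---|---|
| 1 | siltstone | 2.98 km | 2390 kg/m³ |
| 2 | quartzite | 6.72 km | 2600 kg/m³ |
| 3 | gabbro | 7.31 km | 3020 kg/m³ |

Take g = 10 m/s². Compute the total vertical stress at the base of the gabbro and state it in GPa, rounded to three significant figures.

seawater: 1020 kg/m³ × 10 m/s² × 3200 m = 3.264×10^7 Pa = 0.03264 GPa
siltstone: 2390 kg/m³ × 10 m/s² × 2980 m = 7.122×10^7 Pa = 0.07122 GPa
quartzite: 2600 kg/m³ × 10 m/s² × 6720 m = 1.747×10^8 Pa = 0.1747 GPa
gabbro: 3020 kg/m³ × 10 m/s² × 7310 m = 2.208×10^8 Pa = 0.2208 GPa
Total = 0.03264 + 0.07122 + 0.1747 + 0.2208 = 0.49934 GPa

0.499 GPa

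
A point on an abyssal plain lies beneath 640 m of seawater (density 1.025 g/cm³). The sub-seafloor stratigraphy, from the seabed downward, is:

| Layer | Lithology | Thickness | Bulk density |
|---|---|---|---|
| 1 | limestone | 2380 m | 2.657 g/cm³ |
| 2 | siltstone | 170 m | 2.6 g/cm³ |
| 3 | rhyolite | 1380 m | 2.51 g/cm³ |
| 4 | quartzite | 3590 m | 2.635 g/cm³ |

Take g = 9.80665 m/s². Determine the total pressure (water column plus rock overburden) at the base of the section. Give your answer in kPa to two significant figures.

seawater: 1025 kg/m³ × 9.80665 m/s² × 640 m = 6.433×10^6 Pa = 6433 kPa
limestone: 2657 kg/m³ × 9.80665 m/s² × 2380 m = 6.201×10^7 Pa = 62014 kPa
siltstone: 2600 kg/m³ × 9.80665 m/s² × 170 m = 4.335×10^6 Pa = 4335 kPa
rhyolite: 2510 kg/m³ × 9.80665 m/s² × 1380 m = 3.397×10^7 Pa = 33968 kPa
quartzite: 2635 kg/m³ × 9.80665 m/s² × 3590 m = 9.277×10^7 Pa = 92767 kPa
Total = 6433 + 62014 + 4335 + 33968 + 92767 = 1.9952×10^5 kPa

200000 kPa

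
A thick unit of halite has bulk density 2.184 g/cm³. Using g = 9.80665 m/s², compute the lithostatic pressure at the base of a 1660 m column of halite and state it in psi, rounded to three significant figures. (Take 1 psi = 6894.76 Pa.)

halite: 2184 kg/m³ × 9.80665 m/s² × 1660 m = 3.555×10^7 Pa = 5157 psi

5160 psi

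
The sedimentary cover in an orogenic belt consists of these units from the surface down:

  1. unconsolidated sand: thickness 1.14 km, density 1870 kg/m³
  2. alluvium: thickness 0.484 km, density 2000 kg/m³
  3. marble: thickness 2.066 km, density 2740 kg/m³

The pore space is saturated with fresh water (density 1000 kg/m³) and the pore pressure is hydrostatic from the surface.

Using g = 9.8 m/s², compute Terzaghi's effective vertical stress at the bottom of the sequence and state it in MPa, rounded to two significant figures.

50 MPa

Overburden (lithostatic) stress σ_v:
unconsolidated sand: 1870 kg/m³ × 9.8 m/s² × 1140 m = 2.089×10^7 Pa = 20.89 MPa
alluvium: 2000 kg/m³ × 9.8 m/s² × 484 m = 9.486×10^6 Pa = 9.486 MPa
marble: 2740 kg/m³ × 9.8 m/s² × 2066 m = 5.548×10^7 Pa = 55.48 MPa
Total = 20.89 + 9.486 + 55.48 = 85.854 MPa
Pore pressure P_p = 1000 kg/m³ × 9.8 m/s² × 3690 m = 3.616×10^7 Pa = 36.16 MPa
Effective stress σ' = σ_v − P_p = 85.85 − 36.16 = 49.692 MPa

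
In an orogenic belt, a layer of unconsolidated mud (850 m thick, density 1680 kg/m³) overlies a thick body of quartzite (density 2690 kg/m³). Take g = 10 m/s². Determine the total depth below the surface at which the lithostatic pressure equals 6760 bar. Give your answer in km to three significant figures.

25.4 km

Pressure at base of upper layers: 1680×10×850 = 1.428×10^7 Pa = 142.8 bar
Remaining pressure to be supplied by quartzite: 6.760×10^8 − 1.428×10^7 = 6.617×10^8 Pa
Additional depth in quartzite = 6.617×10^8 Pa / (2690 kg/m³ × 10 m/s²) = 24599 m
Total depth = 850 m + 24599 m = 25449 m
= 25.449 km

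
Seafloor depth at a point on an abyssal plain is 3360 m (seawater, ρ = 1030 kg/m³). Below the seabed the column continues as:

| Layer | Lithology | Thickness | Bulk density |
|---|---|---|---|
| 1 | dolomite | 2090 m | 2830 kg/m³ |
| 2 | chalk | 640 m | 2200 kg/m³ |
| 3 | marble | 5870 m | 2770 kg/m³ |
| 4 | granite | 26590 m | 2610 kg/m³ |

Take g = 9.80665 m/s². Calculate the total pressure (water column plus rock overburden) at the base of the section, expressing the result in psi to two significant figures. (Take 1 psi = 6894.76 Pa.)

140000 psi

seawater: 1030 kg/m³ × 9.80665 m/s² × 3360 m = 3.394×10^7 Pa = 4922 psi
dolomite: 2830 kg/m³ × 9.80665 m/s² × 2090 m = 5.800×10^7 Pa = 8413 psi
chalk: 2200 kg/m³ × 9.80665 m/s² × 640 m = 1.381×10^7 Pa = 2003 psi
marble: 2770 kg/m³ × 9.80665 m/s² × 5870 m = 1.595×10^8 Pa = 23127 psi
granite: 2610 kg/m³ × 9.80665 m/s² × 26590 m = 6.806×10^8 Pa = 98710 psi
Total = 4922 + 8413 + 2003 + 23127 + 98710 = 1.3717×10^5 psi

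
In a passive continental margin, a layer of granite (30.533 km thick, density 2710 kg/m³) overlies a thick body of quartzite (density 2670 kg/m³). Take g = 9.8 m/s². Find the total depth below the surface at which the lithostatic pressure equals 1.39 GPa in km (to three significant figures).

Pressure at base of upper layers: 2710×9.8×30533 = 8.109×10^8 Pa = 0.8109 GPa
Remaining pressure to be supplied by quartzite: 1.390×10^9 − 8.109×10^8 = 5.791×10^8 Pa
Additional depth in quartzite = 5.791×10^8 Pa / (2670 kg/m³ × 9.8 m/s²) = 22132 m
Total depth = 30533 m + 22132 m = 52665 m
= 52.665 km

52.7 km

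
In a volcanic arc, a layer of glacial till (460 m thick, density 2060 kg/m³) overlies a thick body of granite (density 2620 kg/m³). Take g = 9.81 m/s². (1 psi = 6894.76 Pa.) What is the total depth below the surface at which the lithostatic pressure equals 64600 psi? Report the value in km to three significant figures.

17.4 km

Pressure at base of upper layers: 2060×9.81×460 = 9.296×10^6 Pa = 1348 psi
Remaining pressure to be supplied by granite: 4.454×10^8 − 9.296×10^6 = 4.361×10^8 Pa
Additional depth in granite = 4.361×10^8 Pa / (2620 kg/m³ × 9.81 m/s²) = 16968 m
Total depth = 460 m + 16968 m = 17428 m
= 17.428 km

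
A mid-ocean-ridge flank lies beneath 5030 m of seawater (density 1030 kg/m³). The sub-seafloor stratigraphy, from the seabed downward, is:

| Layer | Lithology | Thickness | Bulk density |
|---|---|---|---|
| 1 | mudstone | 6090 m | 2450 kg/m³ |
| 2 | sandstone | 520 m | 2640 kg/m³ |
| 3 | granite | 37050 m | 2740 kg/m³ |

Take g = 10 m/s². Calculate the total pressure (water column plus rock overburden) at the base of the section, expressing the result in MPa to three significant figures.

1230 MPa

seawater: 1030 kg/m³ × 10 m/s² × 5030 m = 5.181×10^7 Pa = 51.81 MPa
mudstone: 2450 kg/m³ × 10 m/s² × 6090 m = 1.492×10^8 Pa = 149.2 MPa
sandstone: 2640 kg/m³ × 10 m/s² × 520 m = 1.373×10^7 Pa = 13.73 MPa
granite: 2740 kg/m³ × 10 m/s² × 37050 m = 1.015×10^9 Pa = 1015 MPa
Total = 51.81 + 149.2 + 13.73 + 1015 = 1229.9 MPa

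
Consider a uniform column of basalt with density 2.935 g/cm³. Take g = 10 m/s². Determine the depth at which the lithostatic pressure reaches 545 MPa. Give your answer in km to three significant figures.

18.6 km

h = P/(ρg) = 545 MPa / (2935 kg/m³ × 10 m/s²) = 5.450×10^8 Pa / 29350 Pa/m = 18569 m
= 18.569 km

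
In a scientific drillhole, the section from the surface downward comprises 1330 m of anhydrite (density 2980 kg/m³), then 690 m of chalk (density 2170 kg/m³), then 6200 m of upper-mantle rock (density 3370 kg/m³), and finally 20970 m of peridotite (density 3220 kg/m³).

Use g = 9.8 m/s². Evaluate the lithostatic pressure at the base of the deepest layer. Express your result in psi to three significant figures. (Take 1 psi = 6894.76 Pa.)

133000 psi

anhydrite: 2980 kg/m³ × 9.8 m/s² × 1330 m = 3.884×10^7 Pa = 5633 psi
chalk: 2170 kg/m³ × 9.8 m/s² × 690 m = 1.467×10^7 Pa = 2128 psi
upper-mantle rock: 3370 kg/m³ × 9.8 m/s² × 6200 m = 2.048×10^8 Pa = 29698 psi
peridotite: 3220 kg/m³ × 9.8 m/s² × 20970 m = 6.617×10^8 Pa = 95976 psi
Total = 5633 + 2128 + 29698 + 95976 = 1.3344×10^5 psi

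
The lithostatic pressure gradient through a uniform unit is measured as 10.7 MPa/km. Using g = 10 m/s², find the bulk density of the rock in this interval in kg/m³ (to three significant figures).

ρ = (dP/dz)/g = 10.7 MPa/km / 10 m/s² = 10700 Pa/m / 10 m/s² = 1070.0 kg/m³

1070 kg/m³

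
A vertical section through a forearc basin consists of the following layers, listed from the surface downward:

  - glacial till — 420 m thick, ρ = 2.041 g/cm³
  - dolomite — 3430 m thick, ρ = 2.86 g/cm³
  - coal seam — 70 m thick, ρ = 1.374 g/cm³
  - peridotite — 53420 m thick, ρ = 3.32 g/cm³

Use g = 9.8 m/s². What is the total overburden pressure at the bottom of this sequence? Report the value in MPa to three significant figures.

glacial till: 2041 kg/m³ × 9.8 m/s² × 420 m = 8.401×10^6 Pa = 8.401 MPa
dolomite: 2860 kg/m³ × 9.8 m/s² × 3430 m = 9.614×10^7 Pa = 96.14 MPa
coal seam: 1374 kg/m³ × 9.8 m/s² × 70 m = 9.426×10^5 Pa = 0.9426 MPa
peridotite: 3320 kg/m³ × 9.8 m/s² × 53420 m = 1.738×10^9 Pa = 1738 MPa
Total = 8.401 + 96.14 + 0.9426 + 1738 = 1843.6 MPa

1840 MPa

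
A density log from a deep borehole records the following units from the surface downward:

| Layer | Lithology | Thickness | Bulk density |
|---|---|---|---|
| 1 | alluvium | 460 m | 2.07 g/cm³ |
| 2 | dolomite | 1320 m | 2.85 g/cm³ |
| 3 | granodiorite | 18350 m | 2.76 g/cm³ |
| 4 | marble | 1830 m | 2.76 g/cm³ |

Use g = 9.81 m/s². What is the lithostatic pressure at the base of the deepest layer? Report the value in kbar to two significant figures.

alluvium: 2070 kg/m³ × 9.81 m/s² × 460 m = 9.341×10^6 Pa = 0.09341 kbar
dolomite: 2850 kg/m³ × 9.81 m/s² × 1320 m = 3.691×10^7 Pa = 0.3691 kbar
granodiorite: 2760 kg/m³ × 9.81 m/s² × 18350 m = 4.968×10^8 Pa = 4.968 kbar
marble: 2760 kg/m³ × 9.81 m/s² × 1830 m = 4.955×10^7 Pa = 0.4955 kbar
Total = 0.09341 + 0.3691 + 4.968 + 0.4955 = 5.9263 kbar

5.9 kbar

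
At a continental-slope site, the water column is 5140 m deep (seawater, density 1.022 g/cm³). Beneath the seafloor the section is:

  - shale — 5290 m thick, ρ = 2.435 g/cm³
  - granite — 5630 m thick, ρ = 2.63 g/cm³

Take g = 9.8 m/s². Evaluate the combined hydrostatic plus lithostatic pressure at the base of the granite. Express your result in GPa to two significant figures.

seawater: 1022 kg/m³ × 9.8 m/s² × 5140 m = 5.148×10^7 Pa = 0.05148 GPa
shale: 2435 kg/m³ × 9.8 m/s² × 5290 m = 1.262×10^8 Pa = 0.1262 GPa
granite: 2630 kg/m³ × 9.8 m/s² × 5630 m = 1.451×10^8 Pa = 0.1451 GPa
Total = 0.05148 + 0.1262 + 0.1451 = 0.32282 GPa

0.32 GPa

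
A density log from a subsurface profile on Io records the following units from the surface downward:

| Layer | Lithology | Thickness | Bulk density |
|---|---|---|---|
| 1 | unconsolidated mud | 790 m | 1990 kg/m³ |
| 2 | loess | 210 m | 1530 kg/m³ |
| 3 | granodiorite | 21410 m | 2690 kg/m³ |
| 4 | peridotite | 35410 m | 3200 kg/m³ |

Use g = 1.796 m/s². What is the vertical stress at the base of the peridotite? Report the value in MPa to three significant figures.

unconsolidated mud: 1990 kg/m³ × 1.796 m/s² × 790 m = 2.823×10^6 Pa = 2.823 MPa
loess: 1530 kg/m³ × 1.796 m/s² × 210 m = 5.771×10^5 Pa = 0.5771 MPa
granodiorite: 2690 kg/m³ × 1.796 m/s² × 21410 m = 1.034×10^8 Pa = 103.4 MPa
peridotite: 3200 kg/m³ × 1.796 m/s² × 35410 m = 2.035×10^8 Pa = 203.5 MPa
Total = 2.823 + 0.5771 + 103.4 + 203.5 = 310.35 MPa

310 MPa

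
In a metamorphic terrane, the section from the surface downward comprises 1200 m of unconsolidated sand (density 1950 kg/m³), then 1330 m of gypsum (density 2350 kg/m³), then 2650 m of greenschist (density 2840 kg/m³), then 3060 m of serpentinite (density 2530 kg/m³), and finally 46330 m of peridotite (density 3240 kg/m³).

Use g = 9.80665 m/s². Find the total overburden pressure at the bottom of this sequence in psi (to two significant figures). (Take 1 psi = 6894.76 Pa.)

240000 psi

unconsolidated sand: 1950 kg/m³ × 9.80665 m/s² × 1200 m = 2.295×10^7 Pa = 3328 psi
gypsum: 2350 kg/m³ × 9.80665 m/s² × 1330 m = 3.065×10^7 Pa = 4446 psi
greenschist: 2840 kg/m³ × 9.80665 m/s² × 2650 m = 7.380×10^7 Pa = 10704 psi
serpentinite: 2530 kg/m³ × 9.80665 m/s² × 3060 m = 7.592×10^7 Pa = 11011 psi
peridotite: 3240 kg/m³ × 9.80665 m/s² × 46330 m = 1.472×10^9 Pa = 2.135×10^5 psi
Total = 3328 + 4446 + 10704 + 11011 + 2.135×10^5 = 2.4300×10^5 psi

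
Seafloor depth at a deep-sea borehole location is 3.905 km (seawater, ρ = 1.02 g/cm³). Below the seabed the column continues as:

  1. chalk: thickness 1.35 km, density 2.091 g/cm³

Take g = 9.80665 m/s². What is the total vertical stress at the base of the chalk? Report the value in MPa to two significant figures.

67 MPa

seawater: 1020 kg/m³ × 9.80665 m/s² × 3905 m = 3.906×10^7 Pa = 39.06 MPa
chalk: 2091 kg/m³ × 9.80665 m/s² × 1350 m = 2.768×10^7 Pa = 27.68 MPa
Total = 39.06 + 27.68 = 66.744 MPa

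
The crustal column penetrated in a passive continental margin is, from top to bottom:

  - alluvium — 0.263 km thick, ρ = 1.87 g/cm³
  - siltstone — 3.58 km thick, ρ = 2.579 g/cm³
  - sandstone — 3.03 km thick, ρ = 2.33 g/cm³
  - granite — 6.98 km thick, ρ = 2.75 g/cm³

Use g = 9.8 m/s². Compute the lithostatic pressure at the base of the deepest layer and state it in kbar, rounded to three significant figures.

3.53 kbar

alluvium: 1870 kg/m³ × 9.8 m/s² × 263 m = 4.820×10^6 Pa = 0.04820 kbar
siltstone: 2579 kg/m³ × 9.8 m/s² × 3580 m = 9.048×10^7 Pa = 0.9048 kbar
sandstone: 2330 kg/m³ × 9.8 m/s² × 3030 m = 6.919×10^7 Pa = 0.6919 kbar
granite: 2750 kg/m³ × 9.8 m/s² × 6980 m = 1.881×10^8 Pa = 1.881 kbar
Total = 0.04820 + 0.9048 + 0.6919 + 1.881 = 3.5260 kbar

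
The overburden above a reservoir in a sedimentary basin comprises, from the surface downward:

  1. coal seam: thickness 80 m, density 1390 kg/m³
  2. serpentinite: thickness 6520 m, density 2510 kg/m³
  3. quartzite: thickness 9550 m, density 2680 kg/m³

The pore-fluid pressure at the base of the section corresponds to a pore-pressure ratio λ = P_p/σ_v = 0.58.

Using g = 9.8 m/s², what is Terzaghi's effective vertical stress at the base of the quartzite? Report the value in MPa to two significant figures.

Overburden (lithostatic) stress σ_v:
coal seam: 1390 kg/m³ × 9.8 m/s² × 80 m = 1.090×10^6 Pa = 1.090 MPa
serpentinite: 2510 kg/m³ × 9.8 m/s² × 6520 m = 1.604×10^8 Pa = 160.4 MPa
quartzite: 2680 kg/m³ × 9.8 m/s² × 9550 m = 2.508×10^8 Pa = 250.8 MPa
Total = 1.090 + 160.4 + 250.8 = 412.29 MPa
Pore pressure P_p = λ·σ_v = 0.58 × 412.3 MPa = 239.1 MPa
Effective stress σ' = σ_v − P_p = 412.3 − 239.1 = 173.16 MPa

170 MPa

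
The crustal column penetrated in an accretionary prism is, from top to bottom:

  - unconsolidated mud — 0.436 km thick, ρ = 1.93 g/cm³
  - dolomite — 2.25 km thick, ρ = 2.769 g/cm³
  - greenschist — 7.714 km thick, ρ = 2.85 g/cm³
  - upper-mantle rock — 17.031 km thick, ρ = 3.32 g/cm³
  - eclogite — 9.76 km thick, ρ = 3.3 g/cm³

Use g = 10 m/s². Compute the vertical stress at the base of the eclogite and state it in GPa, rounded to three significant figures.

unconsolidated mud: 1930 kg/m³ × 10 m/s² × 436 m = 8.415×10^6 Pa = 8.415×10^-3 GPa
dolomite: 2769 kg/m³ × 10 m/s² × 2250 m = 6.230×10^7 Pa = 0.06230 GPa
greenschist: 2850 kg/m³ × 10 m/s² × 7714 m = 2.198×10^8 Pa = 0.2198 GPa
upper-mantle rock: 3320 kg/m³ × 10 m/s² × 17031 m = 5.654×10^8 Pa = 0.5654 GPa
eclogite: 3300 kg/m³ × 10 m/s² × 9760 m = 3.221×10^8 Pa = 0.3221 GPa
Total = 8.415×10^-3 + 0.06230 + 0.2198 + 0.5654 + 0.3221 = 1.1781 GPa

1.18 GPa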